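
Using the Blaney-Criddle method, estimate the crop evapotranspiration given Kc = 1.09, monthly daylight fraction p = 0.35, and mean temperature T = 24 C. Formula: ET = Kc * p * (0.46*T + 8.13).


ET = Kc * p * (0.46*T + 8.13)
ET = 1.09 * 0.35 * (0.46*24 + 8.13)
ET = 1.09 * 0.35 * 19.1700

7.3134 mm/day


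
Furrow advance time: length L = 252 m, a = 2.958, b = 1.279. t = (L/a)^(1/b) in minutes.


t = (L/a)^(1/b)
t = (252/2.958)^(1/1.279)
t = 85.192698^(1/1.279)

32.3077 min


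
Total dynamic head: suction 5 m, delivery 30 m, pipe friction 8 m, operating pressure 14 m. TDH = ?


TDH = Hs + Hd + hf + Hp = 5 + 30 + 8 + 14 = 57

57 m


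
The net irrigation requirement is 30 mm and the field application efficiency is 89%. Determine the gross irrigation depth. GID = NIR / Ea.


Ea = 89% = 0.89
GID = NIR / Ea = 30 / 0.89 = 33.7079 mm

33.7079 mm


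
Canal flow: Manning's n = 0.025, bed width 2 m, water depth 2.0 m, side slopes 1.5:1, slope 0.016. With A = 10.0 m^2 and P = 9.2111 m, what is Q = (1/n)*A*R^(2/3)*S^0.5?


R = A/P = 10.0/9.2111 = 1.085647
Q = (1/0.025) * 10.0 * 1.085647^(2/3) * 0.016^0.5

53.4457 m^3/s


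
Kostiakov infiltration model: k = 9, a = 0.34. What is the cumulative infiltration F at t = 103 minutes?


F = k * t^a = 9 * 103^0.34
F = 9 * 4.834646

43.5118 mm


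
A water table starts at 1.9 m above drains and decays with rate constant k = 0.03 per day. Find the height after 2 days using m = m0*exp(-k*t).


m = m0 * exp(-k*t)
m = 1.9 * exp(-0.03 * 2)
m = 1.9 * exp(-0.0600)

1.7894 m


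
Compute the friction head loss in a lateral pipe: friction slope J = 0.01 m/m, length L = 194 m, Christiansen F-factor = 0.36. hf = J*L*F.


hf = J * L * F = 0.01 * 194 * 0.36 = 0.6984 m

0.6984 m


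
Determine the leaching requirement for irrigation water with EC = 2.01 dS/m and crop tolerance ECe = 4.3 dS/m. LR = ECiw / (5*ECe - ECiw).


LR = ECiw / (5*ECe - ECiw)
LR = 2.01 / (5*4.3 - 2.01)
LR = 2.01 / 19.4900

0.1031


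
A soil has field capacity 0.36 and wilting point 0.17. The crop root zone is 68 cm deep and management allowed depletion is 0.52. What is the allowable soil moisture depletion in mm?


SMD = (FC - PWP) * d * MAD * 10
SMD = (0.36 - 0.17) * 68 * 0.52 * 10
SMD = 0.1900 * 68 * 0.52 * 10

67.1840 mm


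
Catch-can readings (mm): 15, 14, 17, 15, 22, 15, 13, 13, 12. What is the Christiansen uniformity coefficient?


mean = 15.111111 mm
MAD = 1.950617 mm
CU = (1 - 1.950617/15.111111)*100

87.0915 %


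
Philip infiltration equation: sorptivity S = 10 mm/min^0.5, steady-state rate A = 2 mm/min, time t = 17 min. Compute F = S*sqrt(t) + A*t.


F = S*sqrt(t) + A*t
F = 10*sqrt(17) + 2*17
F = 10*4.123106 + 34

75.2311 mm


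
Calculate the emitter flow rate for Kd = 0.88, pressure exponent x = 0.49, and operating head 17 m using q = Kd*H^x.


q = Kd * H^x = 0.88 * 17^0.49 = 0.88 * 4.007929

3.5270 L/h


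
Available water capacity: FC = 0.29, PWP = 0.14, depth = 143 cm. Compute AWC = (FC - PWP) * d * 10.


AWC = (FC - PWP) * d * 10
AWC = (0.29 - 0.14) * 143 * 10
AWC = 0.1500 * 143 * 10

214.5000 mm


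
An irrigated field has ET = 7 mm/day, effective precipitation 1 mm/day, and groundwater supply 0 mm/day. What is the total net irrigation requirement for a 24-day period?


Daily deficit = ET - Pe - GW = 7 - 1 - 0 = 6 mm/day
NIR = 6 * 24 = 144 mm

144.0000 mm


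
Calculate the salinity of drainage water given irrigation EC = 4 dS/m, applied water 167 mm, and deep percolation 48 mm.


EC_dw = EC_iw * D_iw / D_dw
EC_dw = 4 * 167 / 48
EC_dw = 668 / 48

13.9167 dS/m


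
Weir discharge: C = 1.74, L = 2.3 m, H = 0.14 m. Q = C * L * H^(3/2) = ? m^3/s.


Q = C * L * H^(3/2) = 1.74 * 2.3 * 0.14^1.5 = 1.74 * 2.3 * 0.052383

0.2096 m^3/s


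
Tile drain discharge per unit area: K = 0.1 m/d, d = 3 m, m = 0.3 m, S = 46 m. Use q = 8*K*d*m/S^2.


q = 8*K*d*m/S^2
q = 8*0.1*3*0.3/46^2
q = 0.7200 / 2116

3.4026e-04 m/d


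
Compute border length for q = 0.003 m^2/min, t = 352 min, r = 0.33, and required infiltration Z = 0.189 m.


L = q*t/((1+r)*Z)
L = 0.003*352/((1+0.33)*0.189)
L = 1.056/0.25137

4.2010 m


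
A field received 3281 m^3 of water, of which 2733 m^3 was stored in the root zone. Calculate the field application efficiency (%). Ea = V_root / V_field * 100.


Ea = V_root / V_field * 100 = 2733 / 3281 * 100 = 83.2978%

83.2978 %


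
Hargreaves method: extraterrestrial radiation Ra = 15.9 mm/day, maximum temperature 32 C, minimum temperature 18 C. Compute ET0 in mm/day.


Tmean = (Tmax + Tmin)/2 = (32 + 18)/2 = 25.0
ET0 = 0.0023 * 15.9 * (25.0 + 17.8) * sqrt(32 - 18)
ET0 = 0.0023 * 15.9 * 42.8 * 3.741657

5.8564 mm/day


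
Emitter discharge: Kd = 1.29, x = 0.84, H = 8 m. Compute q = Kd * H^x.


q = Kd * H^x = 1.29 * 8^0.84 = 1.29 * 5.735821

7.3992 L/h


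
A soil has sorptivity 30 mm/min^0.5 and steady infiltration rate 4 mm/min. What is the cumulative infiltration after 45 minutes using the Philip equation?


F = S*sqrt(t) + A*t
F = 30*sqrt(45) + 4*45
F = 30*6.708204 + 180

381.2461 mm


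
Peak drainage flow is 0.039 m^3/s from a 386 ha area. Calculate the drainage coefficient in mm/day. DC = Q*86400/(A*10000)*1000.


DC = Q * 86400 / (A * 10000) * 1000
DC = 0.039 * 86400 / (386 * 10000) * 1000
DC = 3369600.0000 / 3860000

0.8730 mm/day


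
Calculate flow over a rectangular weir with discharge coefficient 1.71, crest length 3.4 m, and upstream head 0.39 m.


Q = C * L * H^(3/2) = 1.71 * 3.4 * 0.39^1.5 = 1.71 * 3.4 * 0.243555

1.4160 m^3/s


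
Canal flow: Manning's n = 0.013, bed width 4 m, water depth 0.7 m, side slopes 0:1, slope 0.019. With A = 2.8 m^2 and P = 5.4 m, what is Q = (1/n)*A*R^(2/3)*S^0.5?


R = A/P = 2.8/5.4 = 0.518519
Q = (1/0.013) * 2.8 * 0.518519^(2/3) * 0.019^0.5

19.1617 m^3/s


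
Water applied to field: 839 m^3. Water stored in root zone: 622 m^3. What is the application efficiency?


Ea = V_root / V_field * 100 = 622 / 839 * 100 = 74.1359%

74.1359 %


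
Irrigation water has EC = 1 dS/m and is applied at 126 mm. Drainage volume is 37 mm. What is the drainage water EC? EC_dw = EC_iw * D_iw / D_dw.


EC_dw = EC_iw * D_iw / D_dw
EC_dw = 1 * 126 / 37
EC_dw = 126 / 37

3.4054 dS/m


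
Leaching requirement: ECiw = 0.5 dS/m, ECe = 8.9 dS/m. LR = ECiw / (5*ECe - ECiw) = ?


LR = ECiw / (5*ECe - ECiw)
LR = 0.5 / (5*8.9 - 0.5)
LR = 0.5 / 44.0000

0.0114


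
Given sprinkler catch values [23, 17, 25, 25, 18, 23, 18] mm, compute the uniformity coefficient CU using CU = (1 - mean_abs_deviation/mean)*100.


mean = 21.285714 mm
MAD = 3.102041 mm
CU = (1 - 3.102041/21.285714)*100

85.4267 %


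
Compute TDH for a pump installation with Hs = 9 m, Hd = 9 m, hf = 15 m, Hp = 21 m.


TDH = Hs + Hd + hf + Hp = 9 + 9 + 15 + 21 = 54

54 m


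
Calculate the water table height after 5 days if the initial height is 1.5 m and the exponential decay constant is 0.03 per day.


m = m0 * exp(-k*t)
m = 1.5 * exp(-0.03 * 5)
m = 1.5 * exp(-0.1500)

1.2911 m


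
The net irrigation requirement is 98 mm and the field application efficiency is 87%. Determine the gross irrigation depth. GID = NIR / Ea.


Ea = 87% = 0.87
GID = NIR / Ea = 98 / 0.87 = 112.6437 mm

112.6437 mm


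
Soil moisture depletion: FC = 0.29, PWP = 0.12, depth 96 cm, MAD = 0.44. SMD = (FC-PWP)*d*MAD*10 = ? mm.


SMD = (FC - PWP) * d * MAD * 10
SMD = (0.29 - 0.12) * 96 * 0.44 * 10
SMD = 0.1700 * 96 * 0.44 * 10

71.8080 mm


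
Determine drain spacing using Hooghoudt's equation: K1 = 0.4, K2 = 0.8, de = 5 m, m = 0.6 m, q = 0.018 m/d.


S^2 = 8*K2*de*m/q + 4*K1*m^2/q
S^2 = 8*0.8*5*0.6/0.018 + 4*0.4*0.6^2/0.018
S = sqrt(1098.6667)

33.1461 m


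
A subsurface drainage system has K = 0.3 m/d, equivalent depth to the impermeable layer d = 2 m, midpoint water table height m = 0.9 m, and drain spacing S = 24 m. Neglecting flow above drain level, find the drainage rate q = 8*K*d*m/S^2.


q = 8*K*d*m/S^2
q = 8*0.3*2*0.9/24^2
q = 4.3200 / 576

0.0075 m/d


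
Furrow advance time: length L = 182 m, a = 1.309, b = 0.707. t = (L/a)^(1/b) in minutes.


t = (L/a)^(1/b)
t = (182/1.309)^(1/0.707)
t = 139.037433^(1/0.707)

1074.7408 min


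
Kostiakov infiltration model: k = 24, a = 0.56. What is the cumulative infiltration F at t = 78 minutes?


F = k * t^a = 24 * 78^0.56
F = 24 * 11.470252

275.2860 mm


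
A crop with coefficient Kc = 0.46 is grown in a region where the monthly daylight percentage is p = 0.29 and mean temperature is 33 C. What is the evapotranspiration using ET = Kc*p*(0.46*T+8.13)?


ET = Kc * p * (0.46*T + 8.13)
ET = 0.46 * 0.29 * (0.46*33 + 8.13)
ET = 0.46 * 0.29 * 23.3100

3.1096 mm/day


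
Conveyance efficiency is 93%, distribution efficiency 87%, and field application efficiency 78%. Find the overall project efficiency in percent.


Ec = 0.93, Eb = 0.87, Ea = 0.78
E = 0.93 * 0.87 * 0.78 * 100 = 63.1098%

63.1098 %


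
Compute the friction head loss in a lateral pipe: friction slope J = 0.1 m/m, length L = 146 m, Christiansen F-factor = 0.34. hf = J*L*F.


hf = J * L * F = 0.1 * 146 * 0.34 = 4.9640 m

4.9640 m


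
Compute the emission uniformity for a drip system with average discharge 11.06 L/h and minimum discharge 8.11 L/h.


EU = (q_min/q_avg)*100 = (8.11/11.06)*100 = 73.3273%

73.3273 %


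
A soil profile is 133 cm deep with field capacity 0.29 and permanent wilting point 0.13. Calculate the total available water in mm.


AWC = (FC - PWP) * d * 10
AWC = (0.29 - 0.13) * 133 * 10
AWC = 0.1600 * 133 * 10

212.8000 mm


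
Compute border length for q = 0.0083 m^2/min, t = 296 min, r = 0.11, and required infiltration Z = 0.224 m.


L = q*t/((1+r)*Z)
L = 0.0083*296/((1+0.11)*0.224)
L = 2.4568/0.24864

9.8810 m


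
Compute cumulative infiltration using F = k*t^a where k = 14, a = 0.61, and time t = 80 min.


F = k * t^a = 14 * 80^0.61
F = 14 * 14.483879

202.7743 mm


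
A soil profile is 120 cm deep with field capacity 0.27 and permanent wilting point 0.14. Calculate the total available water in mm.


AWC = (FC - PWP) * d * 10
AWC = (0.27 - 0.14) * 120 * 10
AWC = 0.1300 * 120 * 10

156.0000 mm


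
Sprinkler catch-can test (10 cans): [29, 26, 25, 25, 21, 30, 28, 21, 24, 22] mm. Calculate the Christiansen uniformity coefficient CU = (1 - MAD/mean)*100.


mean = 25.100000 mm
MAD = 2.520000 mm
CU = (1 - 2.520000/25.100000)*100

89.9602 %


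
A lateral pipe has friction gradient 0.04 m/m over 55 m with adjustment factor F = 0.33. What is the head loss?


hf = J * L * F = 0.04 * 55 * 0.33 = 0.7260 m

0.7260 m


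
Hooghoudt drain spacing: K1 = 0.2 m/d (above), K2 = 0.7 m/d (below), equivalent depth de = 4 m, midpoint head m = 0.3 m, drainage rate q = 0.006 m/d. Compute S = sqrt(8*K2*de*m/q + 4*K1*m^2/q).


S^2 = 8*K2*de*m/q + 4*K1*m^2/q
S^2 = 8*0.7*4*0.3/0.006 + 4*0.2*0.3^2/0.006
S = sqrt(1132.0000)

33.6452 m


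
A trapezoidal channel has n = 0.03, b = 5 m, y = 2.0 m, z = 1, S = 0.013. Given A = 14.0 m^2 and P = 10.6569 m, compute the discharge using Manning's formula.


R = A/P = 14.0/10.6569 = 1.313703
Q = (1/0.03) * 14.0 * 1.313703^(2/3) * 0.013^0.5

63.8229 m^3/s


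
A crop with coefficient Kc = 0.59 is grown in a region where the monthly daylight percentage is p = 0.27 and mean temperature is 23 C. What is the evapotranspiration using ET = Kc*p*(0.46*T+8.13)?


ET = Kc * p * (0.46*T + 8.13)
ET = 0.59 * 0.27 * (0.46*23 + 8.13)
ET = 0.59 * 0.27 * 18.7100

2.9805 mm/day


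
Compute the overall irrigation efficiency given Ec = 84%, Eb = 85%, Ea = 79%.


Ec = 0.84, Eb = 0.85, Ea = 0.79
E = 0.84 * 0.85 * 0.79 * 100 = 56.4060%

56.4060 %


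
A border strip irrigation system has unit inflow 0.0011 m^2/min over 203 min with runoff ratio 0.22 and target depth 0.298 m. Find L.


L = q*t/((1+r)*Z)
L = 0.0011*203/((1+0.22)*0.298)
L = 0.2233/0.36356

0.6142 m


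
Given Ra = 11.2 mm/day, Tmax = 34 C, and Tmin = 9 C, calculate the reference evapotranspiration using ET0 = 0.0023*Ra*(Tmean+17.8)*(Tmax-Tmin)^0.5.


Tmean = (Tmax + Tmin)/2 = (34 + 9)/2 = 21.5
ET0 = 0.0023 * 11.2 * (21.5 + 17.8) * sqrt(34 - 9)
ET0 = 0.0023 * 11.2 * 39.3 * 5.000000

5.0618 mm/day


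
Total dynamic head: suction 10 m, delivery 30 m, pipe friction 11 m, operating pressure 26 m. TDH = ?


TDH = Hs + Hd + hf + Hp = 10 + 30 + 11 + 26 = 77

77 m


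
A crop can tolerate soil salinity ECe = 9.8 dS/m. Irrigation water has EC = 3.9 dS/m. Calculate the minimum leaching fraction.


LR = ECiw / (5*ECe - ECiw)
LR = 3.9 / (5*9.8 - 3.9)
LR = 3.9 / 45.1000

0.0865


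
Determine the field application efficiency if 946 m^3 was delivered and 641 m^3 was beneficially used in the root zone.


Ea = V_root / V_field * 100 = 641 / 946 * 100 = 67.7590%

67.7590 %


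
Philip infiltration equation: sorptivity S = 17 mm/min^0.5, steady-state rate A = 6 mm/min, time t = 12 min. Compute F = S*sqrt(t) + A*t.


F = S*sqrt(t) + A*t
F = 17*sqrt(12) + 6*12
F = 17*3.464102 + 72

130.8897 mm


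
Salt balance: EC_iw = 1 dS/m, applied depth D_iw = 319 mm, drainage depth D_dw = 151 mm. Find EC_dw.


EC_dw = EC_iw * D_iw / D_dw
EC_dw = 1 * 319 / 151
EC_dw = 319 / 151

2.1126 dS/m


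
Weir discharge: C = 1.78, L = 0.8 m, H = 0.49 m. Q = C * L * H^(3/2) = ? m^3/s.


Q = C * L * H^(3/2) = 1.78 * 0.8 * 0.49^1.5 = 1.78 * 0.8 * 0.343000

0.4884 m^3/s


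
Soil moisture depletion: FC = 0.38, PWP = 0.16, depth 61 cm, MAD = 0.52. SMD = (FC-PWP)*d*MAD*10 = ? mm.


SMD = (FC - PWP) * d * MAD * 10
SMD = (0.38 - 0.16) * 61 * 0.52 * 10
SMD = 0.2200 * 61 * 0.52 * 10

69.7840 mm


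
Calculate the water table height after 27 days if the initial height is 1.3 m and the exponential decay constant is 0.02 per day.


m = m0 * exp(-k*t)
m = 1.3 * exp(-0.02 * 27)
m = 1.3 * exp(-0.5400)

0.7576 m


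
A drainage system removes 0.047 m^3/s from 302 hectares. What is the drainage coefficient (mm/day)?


DC = Q * 86400 / (A * 10000) * 1000
DC = 0.047 * 86400 / (302 * 10000) * 1000
DC = 4060800.0000 / 3020000

1.3446 mm/day


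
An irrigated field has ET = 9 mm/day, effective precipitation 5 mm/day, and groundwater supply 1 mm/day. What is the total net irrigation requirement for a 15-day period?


Daily deficit = ET - Pe - GW = 9 - 5 - 1 = 3 mm/day
NIR = 3 * 15 = 45 mm

45.0000 mm


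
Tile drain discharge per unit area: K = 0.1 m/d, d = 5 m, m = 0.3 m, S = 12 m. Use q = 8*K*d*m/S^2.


q = 8*K*d*m/S^2
q = 8*0.1*5*0.3/12^2
q = 1.2000 / 144

0.0083 m/d


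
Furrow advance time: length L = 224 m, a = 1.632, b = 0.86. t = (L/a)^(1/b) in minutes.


t = (L/a)^(1/b)
t = (224/1.632)^(1/0.86)
t = 137.254902^(1/0.86)

305.8423 min


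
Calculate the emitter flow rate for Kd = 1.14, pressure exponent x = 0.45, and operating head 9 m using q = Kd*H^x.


q = Kd * H^x = 1.14 * 9^0.45 = 1.14 * 2.687875

3.0642 L/h


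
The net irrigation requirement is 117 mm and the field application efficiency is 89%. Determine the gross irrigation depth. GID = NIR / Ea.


Ea = 89% = 0.89
GID = NIR / Ea = 117 / 0.89 = 131.4607 mm

131.4607 mm


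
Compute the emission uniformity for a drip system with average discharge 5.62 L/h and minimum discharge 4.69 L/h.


EU = (q_min/q_avg)*100 = (4.69/5.62)*100 = 83.4520%

83.4520 %


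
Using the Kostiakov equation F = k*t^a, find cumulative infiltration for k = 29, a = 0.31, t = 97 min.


F = k * t^a = 29 * 97^0.31
F = 29 * 4.129517

119.7560 mm


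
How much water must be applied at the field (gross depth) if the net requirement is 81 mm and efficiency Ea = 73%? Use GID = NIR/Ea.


Ea = 73% = 0.73
GID = NIR / Ea = 81 / 0.73 = 110.9589 mm

110.9589 mm


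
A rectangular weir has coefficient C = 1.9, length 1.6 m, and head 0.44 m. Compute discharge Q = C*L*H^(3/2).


Q = C * L * H^(3/2) = 1.9 * 1.6 * 0.44^1.5 = 1.9 * 1.6 * 0.291863

0.8873 m^3/s


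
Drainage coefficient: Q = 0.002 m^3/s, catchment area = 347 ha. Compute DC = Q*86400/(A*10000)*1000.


DC = Q * 86400 / (A * 10000) * 1000
DC = 0.002 * 86400 / (347 * 10000) * 1000
DC = 172800.0000 / 3470000

0.0498 mm/day


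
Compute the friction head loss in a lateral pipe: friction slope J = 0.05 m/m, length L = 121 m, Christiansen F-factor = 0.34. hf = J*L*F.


hf = J * L * F = 0.05 * 121 * 0.34 = 2.0570 m

2.0570 m


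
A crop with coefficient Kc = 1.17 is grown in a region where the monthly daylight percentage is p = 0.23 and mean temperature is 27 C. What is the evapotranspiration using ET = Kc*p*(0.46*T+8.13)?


ET = Kc * p * (0.46*T + 8.13)
ET = 1.17 * 0.23 * (0.46*27 + 8.13)
ET = 1.17 * 0.23 * 20.5500

5.5300 mm/day


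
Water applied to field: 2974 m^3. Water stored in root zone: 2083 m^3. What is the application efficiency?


Ea = V_root / V_field * 100 = 2083 / 2974 * 100 = 70.0403%

70.0403 %


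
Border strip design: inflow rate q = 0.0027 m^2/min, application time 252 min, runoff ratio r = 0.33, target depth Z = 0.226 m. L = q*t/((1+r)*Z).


L = q*t/((1+r)*Z)
L = 0.0027*252/((1+0.33)*0.226)
L = 0.6804/0.30058

2.2636 m


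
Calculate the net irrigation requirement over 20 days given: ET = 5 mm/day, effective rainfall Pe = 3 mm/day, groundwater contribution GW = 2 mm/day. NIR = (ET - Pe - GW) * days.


Daily deficit = ET - Pe - GW = 5 - 3 - 2 = 0 mm/day
NIR = 0 * 20 = 0 mm

0 mm


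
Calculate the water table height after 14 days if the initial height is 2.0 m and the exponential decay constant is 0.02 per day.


m = m0 * exp(-k*t)
m = 2.0 * exp(-0.02 * 14)
m = 2.0 * exp(-0.2800)

1.5116 m


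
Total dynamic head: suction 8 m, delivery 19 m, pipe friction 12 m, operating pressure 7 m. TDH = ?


TDH = Hs + Hd + hf + Hp = 8 + 19 + 12 + 7 = 46

46 m


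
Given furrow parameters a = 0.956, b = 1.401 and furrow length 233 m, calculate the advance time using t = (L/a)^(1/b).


t = (L/a)^(1/b)
t = (233/0.956)^(1/1.401)
t = 243.723849^(1/1.401)

50.5487 min


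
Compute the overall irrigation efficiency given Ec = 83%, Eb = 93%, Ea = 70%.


Ec = 0.83, Eb = 0.93, Ea = 0.7
E = 0.83 * 0.93 * 0.7 * 100 = 54.0330%

54.0330 %


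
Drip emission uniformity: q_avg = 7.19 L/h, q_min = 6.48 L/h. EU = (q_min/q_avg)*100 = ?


EU = (q_min/q_avg)*100 = (6.48/7.19)*100 = 90.1252%

90.1252 %


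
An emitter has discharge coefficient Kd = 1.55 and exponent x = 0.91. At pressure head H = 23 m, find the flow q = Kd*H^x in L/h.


q = Kd * H^x = 1.55 * 23^0.91 = 1.55 * 17.344921

26.8846 L/h


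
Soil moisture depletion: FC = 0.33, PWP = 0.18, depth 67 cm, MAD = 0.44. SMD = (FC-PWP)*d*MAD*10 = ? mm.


SMD = (FC - PWP) * d * MAD * 10
SMD = (0.33 - 0.18) * 67 * 0.44 * 10
SMD = 0.1500 * 67 * 0.44 * 10

44.2200 mm


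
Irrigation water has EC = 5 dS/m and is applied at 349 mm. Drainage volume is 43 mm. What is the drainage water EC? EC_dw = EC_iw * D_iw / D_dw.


EC_dw = EC_iw * D_iw / D_dw
EC_dw = 5 * 349 / 43
EC_dw = 1745 / 43

40.5814 dS/m


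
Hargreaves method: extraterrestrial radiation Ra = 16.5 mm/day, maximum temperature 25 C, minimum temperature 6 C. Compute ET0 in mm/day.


Tmean = (Tmax + Tmin)/2 = (25 + 6)/2 = 15.5
ET0 = 0.0023 * 16.5 * (15.5 + 17.8) * sqrt(25 - 6)
ET0 = 0.0023 * 16.5 * 33.3 * 4.358899

5.5085 mm/day


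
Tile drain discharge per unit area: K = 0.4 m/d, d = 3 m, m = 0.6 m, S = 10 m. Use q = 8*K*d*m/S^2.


q = 8*K*d*m/S^2
q = 8*0.4*3*0.6/10^2
q = 5.7600 / 100

0.0576 m/d


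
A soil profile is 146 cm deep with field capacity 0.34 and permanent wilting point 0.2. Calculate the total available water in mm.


AWC = (FC - PWP) * d * 10
AWC = (0.34 - 0.2) * 146 * 10
AWC = 0.1400 * 146 * 10

204.4000 mm


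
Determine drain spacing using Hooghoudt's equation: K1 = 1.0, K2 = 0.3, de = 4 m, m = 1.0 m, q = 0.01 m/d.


S^2 = 8*K2*de*m/q + 4*K1*m^2/q
S^2 = 8*0.3*4*1.0/0.01 + 4*1.0*1.0^2/0.01
S = sqrt(1360.0000)

36.8782 m


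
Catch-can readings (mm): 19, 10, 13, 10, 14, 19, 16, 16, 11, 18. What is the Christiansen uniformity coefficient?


mean = 14.600000 mm
MAD = 3.000000 mm
CU = (1 - 3.000000/14.600000)*100

79.4521 %


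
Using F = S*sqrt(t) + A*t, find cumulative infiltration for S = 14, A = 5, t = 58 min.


F = S*sqrt(t) + A*t
F = 14*sqrt(58) + 5*58
F = 14*7.615773 + 290

396.6208 mm


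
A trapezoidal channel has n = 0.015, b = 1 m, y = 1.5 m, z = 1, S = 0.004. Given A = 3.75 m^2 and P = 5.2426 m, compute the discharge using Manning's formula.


R = A/P = 3.75/5.2426 = 0.715294
Q = (1/0.015) * 3.75 * 0.715294^(2/3) * 0.004^0.5

12.6462 m^3/s


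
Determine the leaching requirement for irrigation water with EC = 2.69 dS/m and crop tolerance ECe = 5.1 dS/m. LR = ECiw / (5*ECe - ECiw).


LR = ECiw / (5*ECe - ECiw)
LR = 2.69 / (5*5.1 - 2.69)
LR = 2.69 / 22.8100

0.1179


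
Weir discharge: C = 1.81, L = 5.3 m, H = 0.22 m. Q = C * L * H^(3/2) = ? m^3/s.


Q = C * L * H^(3/2) = 1.81 * 5.3 * 0.22^1.5 = 1.81 * 5.3 * 0.103189

0.9899 m^3/s


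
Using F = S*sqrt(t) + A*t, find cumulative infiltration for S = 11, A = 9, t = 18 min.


F = S*sqrt(t) + A*t
F = 11*sqrt(18) + 9*18
F = 11*4.242641 + 162

208.6691 mm


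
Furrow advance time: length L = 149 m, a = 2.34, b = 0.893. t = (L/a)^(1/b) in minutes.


t = (L/a)^(1/b)
t = (149/2.34)^(1/0.893)
t = 63.675214^(1/0.893)

104.7427 min


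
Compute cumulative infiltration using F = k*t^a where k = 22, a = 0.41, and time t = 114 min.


F = k * t^a = 22 * 114^0.41
F = 22 * 6.971576

153.3747 mm


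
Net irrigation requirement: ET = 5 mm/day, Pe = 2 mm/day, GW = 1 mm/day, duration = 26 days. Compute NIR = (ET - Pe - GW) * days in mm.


Daily deficit = ET - Pe - GW = 5 - 2 - 1 = 2 mm/day
NIR = 2 * 26 = 52 mm

52.0000 mm


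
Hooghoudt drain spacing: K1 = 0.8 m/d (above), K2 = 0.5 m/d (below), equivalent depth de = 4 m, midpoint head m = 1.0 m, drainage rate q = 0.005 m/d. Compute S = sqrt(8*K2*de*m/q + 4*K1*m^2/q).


S^2 = 8*K2*de*m/q + 4*K1*m^2/q
S^2 = 8*0.5*4*1.0/0.005 + 4*0.8*1.0^2/0.005
S = sqrt(3840.0000)

61.9677 m


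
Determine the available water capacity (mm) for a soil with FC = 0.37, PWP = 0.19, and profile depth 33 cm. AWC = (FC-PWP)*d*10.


AWC = (FC - PWP) * d * 10
AWC = (0.37 - 0.19) * 33 * 10
AWC = 0.1800 * 33 * 10

59.4000 mm


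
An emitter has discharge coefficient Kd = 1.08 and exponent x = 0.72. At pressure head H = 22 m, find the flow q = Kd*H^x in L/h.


q = Kd * H^x = 1.08 * 22^0.72 = 1.08 * 9.258579

9.9993 L/h


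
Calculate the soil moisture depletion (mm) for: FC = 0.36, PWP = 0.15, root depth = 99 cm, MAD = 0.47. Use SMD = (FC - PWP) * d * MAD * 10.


SMD = (FC - PWP) * d * MAD * 10
SMD = (0.36 - 0.15) * 99 * 0.47 * 10
SMD = 0.2100 * 99 * 0.47 * 10

97.7130 mm


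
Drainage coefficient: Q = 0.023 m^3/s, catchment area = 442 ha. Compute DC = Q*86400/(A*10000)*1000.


DC = Q * 86400 / (A * 10000) * 1000
DC = 0.023 * 86400 / (442 * 10000) * 1000
DC = 1987200.0000 / 4420000

0.4496 mm/day


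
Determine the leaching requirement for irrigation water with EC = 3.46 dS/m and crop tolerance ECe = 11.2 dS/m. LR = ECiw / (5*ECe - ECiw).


LR = ECiw / (5*ECe - ECiw)
LR = 3.46 / (5*11.2 - 3.46)
LR = 3.46 / 52.5400

0.0659


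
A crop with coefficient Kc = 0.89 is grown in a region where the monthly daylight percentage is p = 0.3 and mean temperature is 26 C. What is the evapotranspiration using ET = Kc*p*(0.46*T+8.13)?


ET = Kc * p * (0.46*T + 8.13)
ET = 0.89 * 0.3 * (0.46*26 + 8.13)
ET = 0.89 * 0.3 * 20.0900

5.3640 mm/day


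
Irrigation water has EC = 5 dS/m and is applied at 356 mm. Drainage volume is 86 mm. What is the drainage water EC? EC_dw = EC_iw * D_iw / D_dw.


EC_dw = EC_iw * D_iw / D_dw
EC_dw = 5 * 356 / 86
EC_dw = 1780 / 86

20.6977 dS/m


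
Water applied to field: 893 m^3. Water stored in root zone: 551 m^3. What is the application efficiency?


Ea = V_root / V_field * 100 = 551 / 893 * 100 = 61.7021%

61.7021 %


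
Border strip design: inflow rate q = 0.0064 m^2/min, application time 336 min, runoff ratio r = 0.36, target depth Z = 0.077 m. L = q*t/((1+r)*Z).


L = q*t/((1+r)*Z)
L = 0.0064*336/((1+0.36)*0.077)
L = 2.1504/0.10472

20.5348 m


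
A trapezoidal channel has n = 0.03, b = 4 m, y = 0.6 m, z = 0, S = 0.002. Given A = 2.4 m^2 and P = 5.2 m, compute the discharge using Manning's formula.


R = A/P = 2.4/5.2 = 0.461538
Q = (1/0.03) * 2.4 * 0.461538^(2/3) * 0.002^0.5

2.1367 m^3/s


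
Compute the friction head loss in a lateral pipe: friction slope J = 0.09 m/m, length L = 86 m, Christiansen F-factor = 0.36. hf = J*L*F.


hf = J * L * F = 0.09 * 86 * 0.36 = 2.7864 m

2.7864 m


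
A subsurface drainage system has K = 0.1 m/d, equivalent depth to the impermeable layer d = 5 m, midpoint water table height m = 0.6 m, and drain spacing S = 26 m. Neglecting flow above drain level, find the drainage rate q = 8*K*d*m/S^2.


q = 8*K*d*m/S^2
q = 8*0.1*5*0.6/26^2
q = 2.4000 / 676

0.0036 m/d


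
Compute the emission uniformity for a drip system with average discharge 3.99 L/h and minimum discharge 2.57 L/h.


EU = (q_min/q_avg)*100 = (2.57/3.99)*100 = 64.4110%

64.4110 %


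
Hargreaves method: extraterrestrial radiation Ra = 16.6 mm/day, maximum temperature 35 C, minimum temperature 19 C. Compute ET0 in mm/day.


Tmean = (Tmax + Tmin)/2 = (35 + 19)/2 = 27.0
ET0 = 0.0023 * 16.6 * (27.0 + 17.8) * sqrt(35 - 19)
ET0 = 0.0023 * 16.6 * 44.8 * 4.000000

6.8419 mm/day


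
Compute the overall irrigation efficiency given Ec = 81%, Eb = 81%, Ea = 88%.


Ec = 0.81, Eb = 0.81, Ea = 0.88
E = 0.81 * 0.81 * 0.88 * 100 = 57.7368%

57.7368 %


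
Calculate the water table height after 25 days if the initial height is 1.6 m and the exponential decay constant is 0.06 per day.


m = m0 * exp(-k*t)
m = 1.6 * exp(-0.06 * 25)
m = 1.6 * exp(-1.5000)

0.3570 m


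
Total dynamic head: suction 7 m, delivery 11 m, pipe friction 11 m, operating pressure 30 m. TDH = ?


TDH = Hs + Hd + hf + Hp = 7 + 11 + 11 + 30 = 59

59 m


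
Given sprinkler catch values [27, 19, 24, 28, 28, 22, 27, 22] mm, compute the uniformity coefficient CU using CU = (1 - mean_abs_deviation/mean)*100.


mean = 24.625000 mm
MAD = 2.875000 mm
CU = (1 - 2.875000/24.625000)*100

88.3249 %


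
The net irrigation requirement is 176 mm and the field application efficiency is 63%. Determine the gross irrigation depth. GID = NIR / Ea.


Ea = 63% = 0.63
GID = NIR / Ea = 176 / 0.63 = 279.3651 mm

279.3651 mm


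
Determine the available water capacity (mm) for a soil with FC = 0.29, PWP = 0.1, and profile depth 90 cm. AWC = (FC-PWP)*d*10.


AWC = (FC - PWP) * d * 10
AWC = (0.29 - 0.1) * 90 * 10
AWC = 0.1900 * 90 * 10

171.0000 mm


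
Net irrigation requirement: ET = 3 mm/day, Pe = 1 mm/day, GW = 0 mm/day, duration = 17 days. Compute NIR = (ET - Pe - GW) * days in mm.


Daily deficit = ET - Pe - GW = 3 - 1 - 0 = 2 mm/day
NIR = 2 * 17 = 34 mm

34.0000 mm


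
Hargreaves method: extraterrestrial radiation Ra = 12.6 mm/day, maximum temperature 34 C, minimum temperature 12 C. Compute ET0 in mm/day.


Tmean = (Tmax + Tmin)/2 = (34 + 12)/2 = 23.0
ET0 = 0.0023 * 12.6 * (23.0 + 17.8) * sqrt(34 - 12)
ET0 = 0.0023 * 12.6 * 40.8 * 4.690416

5.5459 mm/day


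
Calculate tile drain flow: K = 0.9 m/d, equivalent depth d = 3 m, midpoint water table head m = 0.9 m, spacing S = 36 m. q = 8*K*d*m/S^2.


q = 8*K*d*m/S^2
q = 8*0.9*3*0.9/36^2
q = 19.4400 / 1296

0.0150 m/d


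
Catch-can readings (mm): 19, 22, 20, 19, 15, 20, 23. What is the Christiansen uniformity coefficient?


mean = 19.714286 mm
MAD = 1.755102 mm
CU = (1 - 1.755102/19.714286)*100

91.0973 %


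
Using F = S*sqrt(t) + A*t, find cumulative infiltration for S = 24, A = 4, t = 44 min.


F = S*sqrt(t) + A*t
F = 24*sqrt(44) + 4*44
F = 24*6.633250 + 176

335.1980 mm


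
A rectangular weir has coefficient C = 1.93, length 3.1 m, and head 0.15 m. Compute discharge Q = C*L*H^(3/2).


Q = C * L * H^(3/2) = 1.93 * 3.1 * 0.15^1.5 = 1.93 * 3.1 * 0.058095

0.3476 m^3/s


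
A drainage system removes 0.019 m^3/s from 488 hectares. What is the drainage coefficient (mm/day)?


DC = Q * 86400 / (A * 10000) * 1000
DC = 0.019 * 86400 / (488 * 10000) * 1000
DC = 1641600.0000 / 4880000

0.3364 mm/day


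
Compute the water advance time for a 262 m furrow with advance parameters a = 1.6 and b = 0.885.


t = (L/a)^(1/b)
t = (262/1.6)^(1/0.885)
t = 163.750000^(1/0.885)

317.6141 min


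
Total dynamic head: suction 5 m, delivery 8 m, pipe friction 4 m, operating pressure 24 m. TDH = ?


TDH = Hs + Hd + hf + Hp = 5 + 8 + 4 + 24 = 41

41 m


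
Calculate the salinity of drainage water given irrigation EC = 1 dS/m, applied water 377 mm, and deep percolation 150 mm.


EC_dw = EC_iw * D_iw / D_dw
EC_dw = 1 * 377 / 150
EC_dw = 377 / 150

2.5133 dS/m


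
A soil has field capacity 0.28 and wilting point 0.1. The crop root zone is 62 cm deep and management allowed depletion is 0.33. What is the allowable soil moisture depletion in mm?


SMD = (FC - PWP) * d * MAD * 10
SMD = (0.28 - 0.1) * 62 * 0.33 * 10
SMD = 0.1800 * 62 * 0.33 * 10

36.8280 mm


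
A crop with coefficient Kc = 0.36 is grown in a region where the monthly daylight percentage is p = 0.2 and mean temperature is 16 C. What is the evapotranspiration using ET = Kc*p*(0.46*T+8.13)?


ET = Kc * p * (0.46*T + 8.13)
ET = 0.36 * 0.2 * (0.46*16 + 8.13)
ET = 0.36 * 0.2 * 15.4900

1.1153 mm/day


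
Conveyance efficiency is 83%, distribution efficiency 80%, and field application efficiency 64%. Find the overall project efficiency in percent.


Ec = 0.83, Eb = 0.8, Ea = 0.64
E = 0.83 * 0.8 * 0.64 * 100 = 42.4960%

42.4960 %


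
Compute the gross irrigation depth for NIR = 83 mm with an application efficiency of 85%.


Ea = 85% = 0.85
GID = NIR / Ea = 83 / 0.85 = 97.6471 mm

97.6471 mm


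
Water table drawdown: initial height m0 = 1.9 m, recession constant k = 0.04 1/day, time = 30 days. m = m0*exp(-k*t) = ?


m = m0 * exp(-k*t)
m = 1.9 * exp(-0.04 * 30)
m = 1.9 * exp(-1.2000)

0.5723 m


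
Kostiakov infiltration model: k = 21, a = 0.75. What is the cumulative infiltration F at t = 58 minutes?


F = k * t^a = 21 * 58^0.75
F = 21 * 21.017013

441.3573 mm


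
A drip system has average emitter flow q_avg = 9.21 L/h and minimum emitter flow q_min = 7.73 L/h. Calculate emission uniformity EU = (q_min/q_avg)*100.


EU = (q_min/q_avg)*100 = (7.73/9.21)*100 = 83.9305%

83.9305 %


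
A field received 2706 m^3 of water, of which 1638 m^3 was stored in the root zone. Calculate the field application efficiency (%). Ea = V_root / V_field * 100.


Ea = V_root / V_field * 100 = 1638 / 2706 * 100 = 60.5322%

60.5322 %


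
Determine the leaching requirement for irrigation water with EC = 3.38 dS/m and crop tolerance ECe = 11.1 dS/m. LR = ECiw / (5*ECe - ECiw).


LR = ECiw / (5*ECe - ECiw)
LR = 3.38 / (5*11.1 - 3.38)
LR = 3.38 / 52.1200

0.0649


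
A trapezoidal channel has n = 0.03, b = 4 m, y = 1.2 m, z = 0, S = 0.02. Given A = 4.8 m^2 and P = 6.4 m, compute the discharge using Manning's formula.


R = A/P = 4.8/6.4 = 0.750000
Q = (1/0.03) * 4.8 * 0.750000^(2/3) * 0.02^0.5

18.6785 m^3/s


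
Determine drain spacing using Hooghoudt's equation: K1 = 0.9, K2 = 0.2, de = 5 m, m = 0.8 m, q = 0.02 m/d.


S^2 = 8*K2*de*m/q + 4*K1*m^2/q
S^2 = 8*0.2*5*0.8/0.02 + 4*0.9*0.8^2/0.02
S = sqrt(435.2000)

20.8614 m


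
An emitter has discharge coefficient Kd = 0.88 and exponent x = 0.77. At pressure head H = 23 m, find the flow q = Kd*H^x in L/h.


q = Kd * H^x = 0.88 * 23^0.77 = 0.88 * 11.182282

9.8404 L/h


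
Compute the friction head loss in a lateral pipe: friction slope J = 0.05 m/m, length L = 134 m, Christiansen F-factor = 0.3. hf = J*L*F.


hf = J * L * F = 0.05 * 134 * 0.3 = 2.0100 m

2.0100 m


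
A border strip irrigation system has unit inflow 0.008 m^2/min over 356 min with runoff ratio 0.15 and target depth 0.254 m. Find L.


L = q*t/((1+r)*Z)
L = 0.008*356/((1+0.15)*0.254)
L = 2.848/0.2921

9.7501 m


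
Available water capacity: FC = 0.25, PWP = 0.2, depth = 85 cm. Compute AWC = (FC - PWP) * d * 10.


AWC = (FC - PWP) * d * 10
AWC = (0.25 - 0.2) * 85 * 10
AWC = 0.0500 * 85 * 10

42.5000 mm


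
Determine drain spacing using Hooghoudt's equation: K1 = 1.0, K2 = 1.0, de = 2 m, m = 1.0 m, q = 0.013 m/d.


S^2 = 8*K2*de*m/q + 4*K1*m^2/q
S^2 = 8*1.0*2*1.0/0.013 + 4*1.0*1.0^2/0.013
S = sqrt(1538.4615)

39.2232 m


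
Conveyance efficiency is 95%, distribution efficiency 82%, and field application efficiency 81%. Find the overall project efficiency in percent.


Ec = 0.95, Eb = 0.82, Ea = 0.81
E = 0.95 * 0.82 * 0.81 * 100 = 63.0990%

63.0990 %


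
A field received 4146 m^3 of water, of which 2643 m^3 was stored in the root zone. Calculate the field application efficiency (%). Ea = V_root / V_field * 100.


Ea = V_root / V_field * 100 = 2643 / 4146 * 100 = 63.7482%

63.7482 %


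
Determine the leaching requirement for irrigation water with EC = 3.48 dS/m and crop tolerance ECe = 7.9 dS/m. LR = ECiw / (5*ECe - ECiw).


LR = ECiw / (5*ECe - ECiw)
LR = 3.48 / (5*7.9 - 3.48)
LR = 3.48 / 36.0200

0.0966


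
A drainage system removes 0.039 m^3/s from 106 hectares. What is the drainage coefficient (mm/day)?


DC = Q * 86400 / (A * 10000) * 1000
DC = 0.039 * 86400 / (106 * 10000) * 1000
DC = 3369600.0000 / 1060000

3.1789 mm/day


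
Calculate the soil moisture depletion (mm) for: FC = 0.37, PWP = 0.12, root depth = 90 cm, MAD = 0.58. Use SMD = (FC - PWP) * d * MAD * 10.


SMD = (FC - PWP) * d * MAD * 10
SMD = (0.37 - 0.12) * 90 * 0.58 * 10
SMD = 0.2500 * 90 * 0.58 * 10

130.5000 mm


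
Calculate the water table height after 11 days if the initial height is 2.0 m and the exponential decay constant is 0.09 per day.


m = m0 * exp(-k*t)
m = 2.0 * exp(-0.09 * 11)
m = 2.0 * exp(-0.9900)

0.7432 m


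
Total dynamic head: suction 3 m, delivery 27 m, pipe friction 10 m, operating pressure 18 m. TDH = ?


TDH = Hs + Hd + hf + Hp = 3 + 27 + 10 + 18 = 58

58 m


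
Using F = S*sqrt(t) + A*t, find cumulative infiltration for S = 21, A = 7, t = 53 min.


F = S*sqrt(t) + A*t
F = 21*sqrt(53) + 7*53
F = 21*7.280110 + 371

523.8823 mm


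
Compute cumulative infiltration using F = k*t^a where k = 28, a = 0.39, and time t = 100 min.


F = k * t^a = 28 * 100^0.39
F = 28 * 6.025596

168.7167 mm


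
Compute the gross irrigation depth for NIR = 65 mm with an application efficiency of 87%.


Ea = 87% = 0.87
GID = NIR / Ea = 65 / 0.87 = 74.7126 mm

74.7126 mm


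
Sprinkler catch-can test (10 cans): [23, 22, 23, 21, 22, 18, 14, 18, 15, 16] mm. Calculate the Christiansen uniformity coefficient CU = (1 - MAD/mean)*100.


mean = 19.200000 mm
MAD = 3.000000 mm
CU = (1 - 3.000000/19.200000)*100

84.3750 %


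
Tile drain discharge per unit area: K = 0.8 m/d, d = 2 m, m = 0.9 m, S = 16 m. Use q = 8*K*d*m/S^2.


q = 8*K*d*m/S^2
q = 8*0.8*2*0.9/16^2
q = 11.5200 / 256

0.0450 m/d


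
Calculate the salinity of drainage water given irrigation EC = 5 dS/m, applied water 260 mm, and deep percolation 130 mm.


EC_dw = EC_iw * D_iw / D_dw
EC_dw = 5 * 260 / 130
EC_dw = 1300 / 130

10.0000 dS/m


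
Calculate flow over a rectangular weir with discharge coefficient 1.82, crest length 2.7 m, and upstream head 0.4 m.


Q = C * L * H^(3/2) = 1.82 * 2.7 * 0.4^1.5 = 1.82 * 2.7 * 0.252982

1.2432 m^3/s


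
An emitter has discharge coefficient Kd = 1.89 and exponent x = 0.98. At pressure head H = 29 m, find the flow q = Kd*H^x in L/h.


q = Kd * H^x = 1.89 * 29^0.98 = 1.89 * 27.111281

51.2403 L/h


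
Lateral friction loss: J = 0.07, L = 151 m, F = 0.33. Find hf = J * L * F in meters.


hf = J * L * F = 0.07 * 151 * 0.33 = 3.4881 m

3.4881 m


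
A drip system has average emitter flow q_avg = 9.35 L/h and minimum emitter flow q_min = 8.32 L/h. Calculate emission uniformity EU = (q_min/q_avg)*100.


EU = (q_min/q_avg)*100 = (8.32/9.35)*100 = 88.9840%

88.9840 %


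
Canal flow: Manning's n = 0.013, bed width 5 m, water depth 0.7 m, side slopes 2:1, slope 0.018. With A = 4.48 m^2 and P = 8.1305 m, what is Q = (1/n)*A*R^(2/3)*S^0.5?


R = A/P = 4.48/8.1305 = 0.551012
Q = (1/0.013) * 4.48 * 0.551012^(2/3) * 0.018^0.5

31.0750 m^3/s


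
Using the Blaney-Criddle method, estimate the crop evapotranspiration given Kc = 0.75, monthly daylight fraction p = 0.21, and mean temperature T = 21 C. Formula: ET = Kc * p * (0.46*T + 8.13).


ET = Kc * p * (0.46*T + 8.13)
ET = 0.75 * 0.21 * (0.46*21 + 8.13)
ET = 0.75 * 0.21 * 17.7900

2.8019 mm/day


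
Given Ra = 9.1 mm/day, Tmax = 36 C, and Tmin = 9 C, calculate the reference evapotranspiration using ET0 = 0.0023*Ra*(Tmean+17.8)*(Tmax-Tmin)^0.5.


Tmean = (Tmax + Tmin)/2 = (36 + 9)/2 = 22.5
ET0 = 0.0023 * 9.1 * (22.5 + 17.8) * sqrt(36 - 9)
ET0 = 0.0023 * 9.1 * 40.3 * 5.196152

4.3828 mm/day


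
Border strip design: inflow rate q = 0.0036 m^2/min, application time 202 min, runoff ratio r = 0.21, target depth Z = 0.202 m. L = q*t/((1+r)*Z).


L = q*t/((1+r)*Z)
L = 0.0036*202/((1+0.21)*0.202)
L = 0.7272/0.24442

2.9752 m


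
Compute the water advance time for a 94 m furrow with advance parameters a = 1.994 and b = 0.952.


t = (L/a)^(1/b)
t = (94/1.994)^(1/0.952)
t = 47.141424^(1/0.952)

57.2501 min


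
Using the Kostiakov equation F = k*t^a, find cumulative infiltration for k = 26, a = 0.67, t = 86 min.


F = k * t^a = 26 * 86^0.67
F = 26 * 19.774885

514.1470 mm


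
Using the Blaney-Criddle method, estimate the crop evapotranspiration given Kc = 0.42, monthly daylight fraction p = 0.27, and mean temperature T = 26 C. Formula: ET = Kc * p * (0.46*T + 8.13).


ET = Kc * p * (0.46*T + 8.13)
ET = 0.42 * 0.27 * (0.46*26 + 8.13)
ET = 0.42 * 0.27 * 20.0900

2.2782 mm/day


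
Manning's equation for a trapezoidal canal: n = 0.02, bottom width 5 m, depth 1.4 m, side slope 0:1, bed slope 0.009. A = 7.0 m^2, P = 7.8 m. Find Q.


R = A/P = 7.0/7.8 = 0.897436
Q = (1/0.02) * 7.0 * 0.897436^(2/3) * 0.009^0.5

30.8929 m^3/s


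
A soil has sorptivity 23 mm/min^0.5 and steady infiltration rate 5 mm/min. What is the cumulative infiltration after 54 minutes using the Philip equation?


F = S*sqrt(t) + A*t
F = 23*sqrt(54) + 5*54
F = 23*7.348469 + 270

439.0148 mm


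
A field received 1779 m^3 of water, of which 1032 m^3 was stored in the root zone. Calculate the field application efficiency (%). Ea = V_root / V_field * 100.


Ea = V_root / V_field * 100 = 1032 / 1779 * 100 = 58.0101%

58.0101 %


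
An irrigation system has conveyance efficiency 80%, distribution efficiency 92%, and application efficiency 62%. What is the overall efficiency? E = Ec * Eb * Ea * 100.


Ec = 0.8, Eb = 0.92, Ea = 0.62
E = 0.8 * 0.92 * 0.62 * 100 = 45.6320%

45.6320 %


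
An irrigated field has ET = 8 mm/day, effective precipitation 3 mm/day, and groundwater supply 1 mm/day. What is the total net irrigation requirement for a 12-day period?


Daily deficit = ET - Pe - GW = 8 - 3 - 1 = 4 mm/day
NIR = 4 * 12 = 48 mm

48.0000 mm


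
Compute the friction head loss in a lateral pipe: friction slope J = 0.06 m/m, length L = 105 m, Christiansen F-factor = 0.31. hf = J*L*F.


hf = J * L * F = 0.06 * 105 * 0.31 = 1.9530 m

1.9530 m


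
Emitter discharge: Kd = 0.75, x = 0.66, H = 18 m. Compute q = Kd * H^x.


q = Kd * H^x = 0.75 * 18^0.66 = 0.75 * 6.737206

5.0529 L/h


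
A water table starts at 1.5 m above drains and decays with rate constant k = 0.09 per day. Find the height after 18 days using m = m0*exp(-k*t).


m = m0 * exp(-k*t)
m = 1.5 * exp(-0.09 * 18)
m = 1.5 * exp(-1.6200)

0.2968 m
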